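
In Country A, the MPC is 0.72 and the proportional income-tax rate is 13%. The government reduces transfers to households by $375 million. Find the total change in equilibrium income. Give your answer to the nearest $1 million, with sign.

The transfer change shifts disposable income by −$375 million, so first-round consumption changes by c·ΔTR = 0.72 × (−$375 million) = −$270 million.
Expenditure multiplier = 1/(1 − c(1−t)) = 1/(1 − 0.72×0.87) = 1/0.3736 ≈ 2.677.
The transfer multiplier is c × k ≈ 1.927, so ΔY = k × (c·ΔTR) = (−$270 million) / 0.3736 ≈ −$723 million.

−$723 million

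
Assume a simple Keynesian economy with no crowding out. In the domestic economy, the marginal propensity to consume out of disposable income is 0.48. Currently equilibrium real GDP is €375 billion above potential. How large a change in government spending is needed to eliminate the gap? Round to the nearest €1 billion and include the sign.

Spending multiplier = 1/(1 − MPC) = 1/(1 − 0.48) = 1/0.52 ≈ 1.923.
Need ΔY = −€375 billion, so ΔG = ΔY/k = (−€375 billion) × 0.52 = −€195 billion.
The government should cut government spending by €195 billion.

−€195 billion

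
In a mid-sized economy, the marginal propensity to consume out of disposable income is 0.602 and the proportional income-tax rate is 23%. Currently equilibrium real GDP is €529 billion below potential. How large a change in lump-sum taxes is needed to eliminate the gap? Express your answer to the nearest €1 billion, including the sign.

−€471 billion

Spending multiplier = 1/(1 − c(1−t)) = 1/(1 − 0.602×0.77) = 1/0.53646 ≈ 1.864.
Tax multiplier = −c·k = −0.602/0.53646 ≈ −1.122. Need ΔY = +€529 billion, so ΔT = ΔY/(−c·k) = −(+€529 billion) × 0.53646 / 0.602 ≈ −€471 billion.
The government should cut lump-sum taxes by €471 billion.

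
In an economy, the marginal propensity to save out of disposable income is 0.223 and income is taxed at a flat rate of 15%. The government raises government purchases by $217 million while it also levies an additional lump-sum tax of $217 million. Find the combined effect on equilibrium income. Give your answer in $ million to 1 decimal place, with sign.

MPC = 1 − MPS = 1 − 0.223 = 0.777.
Expenditure multiplier = 1/(1 − c(1−t)) = 1/(1 − 0.777×0.85) = 1/0.33955 ≈ 2.945.
ΔG contributes k·ΔG = (+$217 million) / 0.33955 ≈ +$639.1 million.
ΔT of +$217 million changes first-round spending by −c·ΔT = −$168.609 million, contributing k·(−c·ΔT) = (−$168.609 million) / 0.33955 ≈ −$496.6 million.
Net ΔY = k(ΔG − c·ΔT) = (+$48.391 million) / 0.33955 ≈ +$142.5 million.

+$142.5 million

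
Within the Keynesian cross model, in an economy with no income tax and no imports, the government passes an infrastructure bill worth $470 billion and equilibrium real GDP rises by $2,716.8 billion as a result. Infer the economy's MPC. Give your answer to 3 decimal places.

0.827

Implied spending multiplier k = ΔY/ΔG = 2,716.8/470 ≈ 5.7804.
Since k = 1/(1 − MPC), MPC = 1 − 1/k = 1 − ΔG/ΔY = 1 − 470/2,716.8 ≈ 0.827.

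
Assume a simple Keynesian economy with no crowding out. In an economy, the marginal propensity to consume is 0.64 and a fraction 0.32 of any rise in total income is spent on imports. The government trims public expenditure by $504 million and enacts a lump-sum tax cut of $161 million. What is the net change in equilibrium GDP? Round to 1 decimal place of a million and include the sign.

Expenditure multiplier = 1/(1 − c + m) = 1/(1 − 0.64 + 0.32) = 1/0.68 ≈ 1.471.
ΔG contributes k·ΔG = (−$504 million) / 0.68 ≈ −$741.2 million.
ΔT of −$161 million changes first-round spending by −c·ΔT = +$103.04 million, contributing k·(−c·ΔT) = (+$103.04 million) / 0.68 ≈ +$151.5 million.
Net ΔY = k(ΔG − c·ΔT) = (−$400.96 million) / 0.68 ≈ −$589.6 million.

−$589.6 million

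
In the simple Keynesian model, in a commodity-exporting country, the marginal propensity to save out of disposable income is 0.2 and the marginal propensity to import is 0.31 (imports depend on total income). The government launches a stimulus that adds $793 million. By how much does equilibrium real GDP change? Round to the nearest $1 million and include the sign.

+$1,555 million

MPC = 1 − MPS = 1 − 0.2 = 0.8.
Expenditure multiplier = 1/(1 − c + m) = 1/(1 − 0.8 + 0.31) = 1/0.51 ≈ 1.961.
ΔY = k × ΔG = (+$793 million) / 0.51 ≈ +$1,555 million.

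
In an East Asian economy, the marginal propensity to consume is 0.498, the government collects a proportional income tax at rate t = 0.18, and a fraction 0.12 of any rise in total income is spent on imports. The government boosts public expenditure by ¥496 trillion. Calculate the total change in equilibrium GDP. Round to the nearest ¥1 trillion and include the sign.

+¥697 trillion

Spending multiplier = 1/(1 − c(1−t) + m) = 1/(1 − 0.498×0.82 + 0.12) = 1/0.71164 ≈ 1.405.
ΔY = k × ΔG = (+¥496 trillion) / 0.71164 ≈ +¥697 trillion.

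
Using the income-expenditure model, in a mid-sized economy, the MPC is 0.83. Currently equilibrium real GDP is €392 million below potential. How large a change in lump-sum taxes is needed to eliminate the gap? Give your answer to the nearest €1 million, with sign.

−€80 million

Spending multiplier = 1/(1 − MPC) = 1/(1 − 0.83) = 1/0.17 ≈ 5.882.
Tax multiplier = −c·k = −0.83/0.17 ≈ −4.882. Need ΔY = +€392 million, so ΔT = ΔY/(−c·k) = −(+€392 million) × 0.17 / 0.83 ≈ −€80 million.
The government should cut lump-sum taxes by €80 million.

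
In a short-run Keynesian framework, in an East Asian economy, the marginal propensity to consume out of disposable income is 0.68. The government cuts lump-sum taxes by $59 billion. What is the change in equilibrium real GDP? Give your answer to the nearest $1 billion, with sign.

+$125 billion

A lump-sum tax change of −$59 billion shifts disposable income by +$59 billion; first-round consumption changes by −c × ΔT = −0.68 × (−$59 billion) = +$40.12 billion.
Expenditure multiplier = 1/(1 − MPC) = 1/(1 − 0.68) = 1/0.32 = 3.125.
The tax multiplier is −c × k = −2.125, so ΔY = k × (−c·ΔT) = (+$40.12 billion) / 0.32 ≈ +$125 billion.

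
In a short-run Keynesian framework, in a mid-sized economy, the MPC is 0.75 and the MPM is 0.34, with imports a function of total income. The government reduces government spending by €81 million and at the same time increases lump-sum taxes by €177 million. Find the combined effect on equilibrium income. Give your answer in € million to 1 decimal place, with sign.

−€362.3 million

Expenditure multiplier = 1/(1 − c + m) = 1/(1 − 0.75 + 0.34) = 1/0.59 ≈ 1.695.
ΔG contributes k·ΔG = (−€81 million) / 0.59 ≈ −€137.3 million.
ΔT of +€177 million changes first-round spending by −c·ΔT = −€132.75 million, contributing k·(−c·ΔT) = (−€132.75 million) / 0.59 = −€225 million.
Net ΔY = k(ΔG − c·ΔT) = (−€213.75 million) / 0.59 ≈ −€362.3 million.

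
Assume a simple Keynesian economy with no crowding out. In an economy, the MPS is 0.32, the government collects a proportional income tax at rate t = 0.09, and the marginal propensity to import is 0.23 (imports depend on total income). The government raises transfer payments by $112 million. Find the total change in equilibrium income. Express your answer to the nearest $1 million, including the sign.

MPC = 1 − MPS = 1 − 0.32 = 0.68.
The transfer change shifts disposable income by +$112 million, so first-round consumption changes by c·ΔTR = 0.68 × (+$112 million) = +$76.16 million.
Expenditure multiplier = 1/(1 − c(1−t) + m) = 1/(1 − 0.68×0.91 + 0.23) = 1/0.6112 ≈ 1.636.
The transfer multiplier is c × k ≈ 1.113, so ΔY = k × (c·ΔTR) = (+$76.16 million) / 0.6112 ≈ +$125 million.

+$125 million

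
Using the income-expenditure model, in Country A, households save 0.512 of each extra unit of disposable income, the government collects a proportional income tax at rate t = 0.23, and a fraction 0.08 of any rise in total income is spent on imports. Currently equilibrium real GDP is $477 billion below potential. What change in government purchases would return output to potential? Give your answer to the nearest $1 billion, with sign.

+$336 billion

MPC = 1 − MPS = 1 − 0.512 = 0.488.
Spending multiplier = 1/(1 − c(1−t) + m) = 1/(1 − 0.488×0.77 + 0.08) = 1/0.70424 ≈ 1.42.
Need ΔY = +$477 billion, so ΔG = ΔY/k = (+$477 billion) × 0.70424 ≈ +$336 billion.
The government should increase government purchases by $336 billion.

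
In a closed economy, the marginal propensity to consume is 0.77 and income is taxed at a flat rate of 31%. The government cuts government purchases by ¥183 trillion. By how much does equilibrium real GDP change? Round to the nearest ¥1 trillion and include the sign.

Expenditure multiplier = 1/(1 − c(1−t)) = 1/(1 − 0.77×0.69) = 1/0.4687 ≈ 2.134.
ΔY = k × ΔG = (−¥183 trillion) / 0.4687 ≈ −¥390 trillion.

−¥390 trillion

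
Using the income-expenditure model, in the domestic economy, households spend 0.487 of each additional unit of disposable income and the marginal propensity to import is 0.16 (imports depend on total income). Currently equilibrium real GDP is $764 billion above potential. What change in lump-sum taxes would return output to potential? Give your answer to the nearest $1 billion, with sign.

+$1,056 billion

Spending multiplier = 1/(1 − c + m) = 1/(1 − 0.487 + 0.16) = 1/0.673 ≈ 1.486.
Tax multiplier = −c·k = −0.487/0.673 ≈ −0.724. Need ΔY = −$764 billion, so ΔT = ΔY/(−c·k) = −(−$764 billion) × 0.673 / 0.487 ≈ +$1,056 billion.
The government should raise lump-sum taxes by $1,056 billion.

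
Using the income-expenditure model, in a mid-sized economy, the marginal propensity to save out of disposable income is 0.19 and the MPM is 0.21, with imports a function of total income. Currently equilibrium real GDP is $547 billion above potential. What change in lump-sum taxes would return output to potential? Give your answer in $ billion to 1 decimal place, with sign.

+$270.1 billion

MPC = 1 − MPS = 1 − 0.19 = 0.81.
Spending multiplier = 1/(1 − c + m) = 1/(1 − 0.81 + 0.21) = 1/0.4 = 2.5.
Tax multiplier = −c·k = −0.81/0.4 = −2.025. Need ΔY = −$547 billion, so ΔT = ΔY/(−c·k) = −(−$547 billion) × 0.4 / 0.81 ≈ +$270.1 billion.
The government should raise lump-sum taxes by $270.1 billion.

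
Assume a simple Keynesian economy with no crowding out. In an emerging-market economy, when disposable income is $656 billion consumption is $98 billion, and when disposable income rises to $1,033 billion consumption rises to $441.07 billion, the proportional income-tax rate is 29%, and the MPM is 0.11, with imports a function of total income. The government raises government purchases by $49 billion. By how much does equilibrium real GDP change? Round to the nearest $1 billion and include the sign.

+$106 billion

MPC = ΔC/ΔYd = (441.07 − 98)/(1,033 − 656) = 343.07/377 = 0.91.
Expenditure multiplier = 1/(1 − c(1−t) + m) = 1/(1 − 0.91×0.71 + 0.11) = 1/0.4639 ≈ 2.156.
ΔY = k × ΔG = (+$49 billion) / 0.4639 ≈ +$106 billion.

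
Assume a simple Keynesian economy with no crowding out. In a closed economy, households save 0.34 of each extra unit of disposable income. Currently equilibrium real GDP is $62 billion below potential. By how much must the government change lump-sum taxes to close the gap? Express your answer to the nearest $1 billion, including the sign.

−$32 billion

MPC = 1 − MPS = 1 − 0.34 = 0.66.
Spending multiplier = 1/(1 − MPC) = 1/(1 − 0.66) = 1/0.34 ≈ 2.941.
Tax multiplier = −c·k = −0.66/0.34 ≈ −1.941. Need ΔY = +$62 billion, so ΔT = ΔY/(−c·k) = −(+$62 billion) × 0.34 / 0.66 ≈ −$32 billion.
The government should cut lump-sum taxes by $32 billion.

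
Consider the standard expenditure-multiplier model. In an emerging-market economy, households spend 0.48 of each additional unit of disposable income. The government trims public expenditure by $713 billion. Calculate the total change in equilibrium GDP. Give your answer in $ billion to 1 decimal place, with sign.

−$1,371.2 billion

Expenditure multiplier = 1/(1 − MPC) = 1/(1 − 0.48) = 1/0.52 ≈ 1.923.
ΔY = k × ΔG = (−$713 billion) / 0.52 ≈ −$1,371.2 billion.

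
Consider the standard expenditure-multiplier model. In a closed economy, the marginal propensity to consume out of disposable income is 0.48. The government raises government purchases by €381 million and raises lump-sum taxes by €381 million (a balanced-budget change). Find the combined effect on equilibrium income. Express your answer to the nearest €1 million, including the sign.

Expenditure multiplier = 1/(1 − MPC) = 1/(1 − 0.48) = 1/0.52 ≈ 1.923.
ΔG contributes k·ΔG = (+€381 million) / 0.52 ≈ +€732.7 million.
ΔT of +€381 million changes first-round spending by −c·ΔT = −€182.88 million, contributing k·(−c·ΔT) = (−€182.88 million) / 0.52 ≈ −€351.7 million.
With ΔG = ΔT and no other leakages, the balanced-budget multiplier is 1, so ΔY = ΔG = +€381 million.

+€381 million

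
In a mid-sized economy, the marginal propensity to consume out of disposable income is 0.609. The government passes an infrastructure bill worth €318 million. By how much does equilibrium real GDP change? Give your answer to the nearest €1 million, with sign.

+€813 million

Spending multiplier = 1/(1 − MPC) = 1/(1 − 0.609) = 1/0.391 ≈ 2.558.
ΔY = k × ΔG = (+€318 million) / 0.391 ≈ +€813 million.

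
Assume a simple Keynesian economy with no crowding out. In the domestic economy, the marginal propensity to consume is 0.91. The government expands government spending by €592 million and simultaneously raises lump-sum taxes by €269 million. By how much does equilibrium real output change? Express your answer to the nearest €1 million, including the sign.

+€3,858 million

Expenditure multiplier = 1/(1 − MPC) = 1/(1 − 0.91) = 1/0.09 ≈ 11.111.
ΔG contributes k·ΔG = (+€592 million) / 0.09 ≈ +€6,577.8 million.
ΔT of +€269 million changes first-round spending by −c·ΔT = −€244.79 million, contributing k·(−c·ΔT) = (−€244.79 million) / 0.09 ≈ −€2,719.9 million.
Net ΔY = k(ΔG − c·ΔT) = (+€347.21 million) / 0.09 ≈ +€3,858 million.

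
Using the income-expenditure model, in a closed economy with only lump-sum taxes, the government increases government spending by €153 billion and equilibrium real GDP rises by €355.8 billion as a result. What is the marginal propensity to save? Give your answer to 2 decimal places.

Implied spending multiplier k = ΔY/ΔG = 355.8/153 ≈ 2.3255.
Since k = 1/(1 − MPC), MPC = 1 − 1/k = 1 − ΔG/ΔY = 1 − 153/355.8 ≈ 0.57.
MPS = 1 − MPC = 0.43.

0.43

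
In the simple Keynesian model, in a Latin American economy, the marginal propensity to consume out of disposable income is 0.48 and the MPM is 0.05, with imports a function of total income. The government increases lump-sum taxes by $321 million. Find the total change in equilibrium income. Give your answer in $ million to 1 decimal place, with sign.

A lump-sum tax change of +$321 million shifts disposable income by −$321 million; first-round consumption changes by −c × ΔT = −0.48 × (+$321 million) = −$154.08 million.
Expenditure multiplier = 1/(1 − c + m) = 1/(1 − 0.48 + 0.05) = 1/0.57 ≈ 1.754.
The tax multiplier is −c × k ≈ −0.842, so ΔY = k × (−c·ΔT) = (−$154.08 million) / 0.57 ≈ −$270.3 million.

−$270.3 million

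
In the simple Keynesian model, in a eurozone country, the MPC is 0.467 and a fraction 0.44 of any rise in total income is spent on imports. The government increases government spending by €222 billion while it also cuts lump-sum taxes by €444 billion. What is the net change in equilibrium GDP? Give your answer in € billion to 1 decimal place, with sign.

+€441.3 billion

Expenditure multiplier = 1/(1 − c + m) = 1/(1 − 0.467 + 0.44) = 1/0.973 ≈ 1.028.
ΔG contributes k·ΔG = (+€222 billion) / 0.973 ≈ +€228.2 billion.
ΔT of −€444 billion changes first-round spending by −c·ΔT = +€207.348 billion, contributing k·(−c·ΔT) = (+€207.348 billion) / 0.973 ≈ +€213.1 billion.
Net ΔY = k(ΔG − c·ΔT) = (+€429.348 billion) / 0.973 ≈ +€441.3 billion.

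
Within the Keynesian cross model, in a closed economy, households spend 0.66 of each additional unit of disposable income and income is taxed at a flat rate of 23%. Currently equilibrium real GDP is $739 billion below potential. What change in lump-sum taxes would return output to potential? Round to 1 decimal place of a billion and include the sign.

−$550.7 billion

Spending multiplier = 1/(1 − c(1−t)) = 1/(1 − 0.66×0.77) = 1/0.4918 ≈ 2.033.
Tax multiplier = −c·k = −0.66/0.4918 ≈ −1.342. Need ΔY = +$739 billion, so ΔT = ΔY/(−c·k) = −(+$739 billion) × 0.4918 / 0.66 ≈ −$550.7 billion.
The government should cut lump-sum taxes by $550.7 billion.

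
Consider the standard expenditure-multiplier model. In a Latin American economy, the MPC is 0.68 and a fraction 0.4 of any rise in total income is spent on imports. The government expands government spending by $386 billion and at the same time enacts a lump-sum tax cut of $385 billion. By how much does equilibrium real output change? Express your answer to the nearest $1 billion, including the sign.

Expenditure multiplier = 1/(1 − c + m) = 1/(1 − 0.68 + 0.4) = 1/0.72 ≈ 1.389.
ΔG contributes k·ΔG = (+$386 billion) / 0.72 ≈ +$536.1 billion.
ΔT of −$385 billion changes first-round spending by −c·ΔT = +$261.8 billion, contributing k·(−c·ΔT) = (+$261.8 billion) / 0.72 ≈ +$363.6 billion.
Net ΔY = k(ΔG − c·ΔT) = (+$647.8 billion) / 0.72 ≈ +$900 billion.

+$900 billion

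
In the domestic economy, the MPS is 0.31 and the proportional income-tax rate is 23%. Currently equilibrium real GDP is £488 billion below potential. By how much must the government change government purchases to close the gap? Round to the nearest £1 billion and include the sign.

MPC = 1 − MPS = 1 − 0.31 = 0.69.
Spending multiplier = 1/(1 − c(1−t)) = 1/(1 − 0.69×0.77) = 1/0.4687 ≈ 2.134.
Need ΔY = +£488 billion, so ΔG = ΔY/k = (+£488 billion) × 0.4687 ≈ +£229 billion.
The government should increase government purchases by £229 billion.

+£229 billion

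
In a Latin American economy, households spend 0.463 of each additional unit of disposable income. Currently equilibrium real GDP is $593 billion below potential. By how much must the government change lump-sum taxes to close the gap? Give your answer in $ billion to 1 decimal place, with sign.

−$687.8 billion

Spending multiplier = 1/(1 − MPC) = 1/(1 − 0.463) = 1/0.537 ≈ 1.862.
Tax multiplier = −c·k = −0.463/0.537 ≈ −0.862. Need ΔY = +$593 billion, so ΔT = ΔY/(−c·k) = −(+$593 billion) × 0.537 / 0.463 ≈ −$687.8 billion.
The government should cut lump-sum taxes by $687.8 billion.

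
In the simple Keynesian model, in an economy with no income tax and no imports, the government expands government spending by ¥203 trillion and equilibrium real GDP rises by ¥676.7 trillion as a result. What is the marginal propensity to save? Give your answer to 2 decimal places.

Implied spending multiplier k = ΔY/ΔG = 676.7/203 ≈ 3.3335.
Since k = 1/(1 − MPC), MPC = 1 − 1/k = 1 − ΔG/ΔY = 1 − 203/676.7 ≈ 0.70.
MPS = 1 − MPC = 0.30.

0.30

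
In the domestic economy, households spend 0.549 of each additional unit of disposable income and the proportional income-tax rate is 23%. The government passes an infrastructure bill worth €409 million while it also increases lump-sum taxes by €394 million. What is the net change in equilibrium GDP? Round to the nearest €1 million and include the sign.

+€334 million

Expenditure multiplier = 1/(1 − c(1−t)) = 1/(1 − 0.549×0.77) = 1/0.57727 ≈ 1.732.
ΔG contributes k·ΔG = (+€409 million) / 0.57727 ≈ +€708.5 million.
ΔT of +€394 million changes first-round spending by −c·ΔT = −€216.306 million, contributing k·(−c·ΔT) = (−€216.306 million) / 0.57727 ≈ −€374.7 million.
Net ΔY = k(ΔG − c·ΔT) = (+€192.694 million) / 0.57727 ≈ +€334 million.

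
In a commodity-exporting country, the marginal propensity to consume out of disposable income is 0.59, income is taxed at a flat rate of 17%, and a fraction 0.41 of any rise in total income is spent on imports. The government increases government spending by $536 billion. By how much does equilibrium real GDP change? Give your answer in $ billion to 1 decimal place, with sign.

Government-spending multiplier = 1/(1 − c(1−t) + m) = 1/(1 − 0.59×0.83 + 0.41) = 1/0.9203 ≈ 1.087.
ΔY = k × ΔG = (+$536 billion) / 0.9203 ≈ +$582.4 billion.

+$582.4 billion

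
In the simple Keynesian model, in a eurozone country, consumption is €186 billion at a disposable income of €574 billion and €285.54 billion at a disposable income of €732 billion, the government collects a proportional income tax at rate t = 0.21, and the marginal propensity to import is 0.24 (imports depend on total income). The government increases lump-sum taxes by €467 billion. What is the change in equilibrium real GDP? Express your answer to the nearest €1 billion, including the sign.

−€396 billion

MPC = ΔC/ΔYd = (285.54 − 186)/(732 − 574) = 99.54/158 = 0.63.
A lump-sum tax change of +€467 billion shifts disposable income by −€467 billion; first-round consumption changes by −c × ΔT = −0.63 × (+€467 billion) = −€294.21 billion.
Expenditure multiplier = 1/(1 − c(1−t) + m) = 1/(1 − 0.63×0.79 + 0.24) = 1/0.7423 ≈ 1.347.
The tax multiplier is −c × k ≈ −0.849, so ΔY = k × (−c·ΔT) = (−€294.21 billion) / 0.7423 ≈ −€396 billion.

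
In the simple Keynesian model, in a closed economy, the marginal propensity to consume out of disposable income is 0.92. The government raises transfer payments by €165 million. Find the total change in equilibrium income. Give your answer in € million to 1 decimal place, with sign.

The transfer change shifts disposable income by +€165 million, so first-round consumption changes by c·ΔTR = 0.92 × (+€165 million) = +€151.8 million.
Expenditure multiplier = 1/(1 − MPC) = 1/(1 − 0.92) = 1/0.08 = 12.5.
The transfer multiplier is c × k = 11.5, so ΔY = k × (c·ΔTR) = (+€151.8 million) / 0.08 = +€1,897.5 million.

+€1,897.5 million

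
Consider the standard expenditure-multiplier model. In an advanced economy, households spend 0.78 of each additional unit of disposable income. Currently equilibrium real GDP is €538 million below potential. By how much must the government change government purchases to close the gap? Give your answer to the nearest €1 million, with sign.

+€118 million

Spending multiplier = 1/(1 − MPC) = 1/(1 − 0.78) = 1/0.22 ≈ 4.545.
Need ΔY = +€538 million, so ΔG = ΔY/k = (+€538 million) × 0.22 ≈ +€118 million.
The government should increase government purchases by €118 million.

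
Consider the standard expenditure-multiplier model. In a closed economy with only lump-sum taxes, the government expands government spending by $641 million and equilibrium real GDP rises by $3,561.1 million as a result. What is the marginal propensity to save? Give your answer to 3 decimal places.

Implied spending multiplier k = ΔY/ΔG = 3,561.1/641 ≈ 5.5555.
Since k = 1/(1 − MPC), MPC = 1 − 1/k = 1 − ΔG/ΔY = 1 − 641/3,561.1 ≈ 0.820.
MPS = 1 − MPC = 0.180.

0.180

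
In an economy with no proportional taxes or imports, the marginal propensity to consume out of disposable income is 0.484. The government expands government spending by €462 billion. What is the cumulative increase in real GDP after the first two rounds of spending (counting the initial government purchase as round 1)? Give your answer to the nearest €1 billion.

Round 1 adds ΔG = €462 billion; each later round is MPC = 0.484 times the previous.
After 2 rounds: 462 + 223.608 = ΔG·(1 − c^2)/(1 − c) = 462 × (1 − 0.234256)/0.516 ≈ €686 billion.

€686 billion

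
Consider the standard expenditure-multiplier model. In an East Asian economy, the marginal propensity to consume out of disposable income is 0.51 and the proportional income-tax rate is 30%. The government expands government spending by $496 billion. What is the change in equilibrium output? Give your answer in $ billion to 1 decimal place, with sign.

+$771.4 billion

Government-spending multiplier = 1/(1 − c(1−t)) = 1/(1 − 0.51×0.7) = 1/0.643 ≈ 1.555.
ΔY = k × ΔG = (+$496 billion) / 0.643 ≈ +$771.4 billion.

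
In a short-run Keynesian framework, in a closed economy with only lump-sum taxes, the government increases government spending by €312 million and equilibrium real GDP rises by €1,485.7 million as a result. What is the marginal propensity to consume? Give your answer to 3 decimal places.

0.790

Implied spending multiplier k = ΔY/ΔG = 1,485.7/312 ≈ 4.7619.
Since k = 1/(1 − MPC), MPC = 1 − 1/k = 1 − ΔG/ΔY = 1 − 312/1,485.7 ≈ 0.790.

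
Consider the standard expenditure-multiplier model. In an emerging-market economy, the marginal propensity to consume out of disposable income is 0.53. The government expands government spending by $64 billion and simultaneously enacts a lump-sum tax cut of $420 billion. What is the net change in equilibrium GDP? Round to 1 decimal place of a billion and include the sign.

+$609.8 billion

Expenditure multiplier = 1/(1 − MPC) = 1/(1 − 0.53) = 1/0.47 ≈ 2.128.
ΔG contributes k·ΔG = (+$64 billion) / 0.47 ≈ +$136.2 billion.
ΔT of −$420 billion changes first-round spending by −c·ΔT = +$222.6 billion, contributing k·(−c·ΔT) = (+$222.6 billion) / 0.47 ≈ +$473.6 billion.
Net ΔY = k(ΔG − c·ΔT) = (+$286.6 billion) / 0.47 ≈ +$609.8 billion.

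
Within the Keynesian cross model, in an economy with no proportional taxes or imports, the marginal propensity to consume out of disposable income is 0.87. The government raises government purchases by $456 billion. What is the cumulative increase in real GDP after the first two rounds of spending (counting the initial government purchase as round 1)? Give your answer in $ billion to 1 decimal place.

$852.7 billion

Round 1 adds ΔG = $456 billion; each later round is MPC = 0.87 times the previous.
After 2 rounds: 456 + 396.72 = ΔG·(1 − c^2)/(1 − c) = 456 × (1 − 0.7569)/0.13 ≈ $852.7 billion.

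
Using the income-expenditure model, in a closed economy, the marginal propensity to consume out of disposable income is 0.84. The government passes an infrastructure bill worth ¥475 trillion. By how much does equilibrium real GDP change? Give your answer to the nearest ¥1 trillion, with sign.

+¥2,969 trillion

Spending multiplier = 1/(1 − MPC) = 1/(1 − 0.84) = 1/0.16 = 6.25.
ΔY = k × ΔG = (+¥475 trillion) / 0.16 ≈ +¥2,969 trillion.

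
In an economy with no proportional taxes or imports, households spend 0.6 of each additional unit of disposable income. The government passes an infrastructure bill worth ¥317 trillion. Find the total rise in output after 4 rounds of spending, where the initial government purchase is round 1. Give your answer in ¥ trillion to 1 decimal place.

¥689.8 trillion

Round 1 adds ΔG = ¥317 trillion; each later round is MPC = 0.6 times the previous.
After 4 rounds: 317 + 190.2 + 114.12 + 68.472 = ΔG·(1 − c^4)/(1 − c) = 317 × (1 − 0.1296)/0.4 ≈ ¥689.8 trillion.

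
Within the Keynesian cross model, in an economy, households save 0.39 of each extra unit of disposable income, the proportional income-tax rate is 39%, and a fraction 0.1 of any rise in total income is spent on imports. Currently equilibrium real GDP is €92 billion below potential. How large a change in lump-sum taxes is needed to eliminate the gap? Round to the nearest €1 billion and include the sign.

−€110 billion

MPC = 1 − MPS = 1 − 0.39 = 0.61.
Spending multiplier = 1/(1 − c(1−t) + m) = 1/(1 − 0.61×0.61 + 0.1) = 1/0.7279 ≈ 1.374.
Tax multiplier = −c·k = −0.61/0.7279 ≈ −0.838. Need ΔY = +€92 billion, so ΔT = ΔY/(−c·k) = −(+€92 billion) × 0.7279 / 0.61 ≈ −€110 billion.
The government should cut lump-sum taxes by €110 billion.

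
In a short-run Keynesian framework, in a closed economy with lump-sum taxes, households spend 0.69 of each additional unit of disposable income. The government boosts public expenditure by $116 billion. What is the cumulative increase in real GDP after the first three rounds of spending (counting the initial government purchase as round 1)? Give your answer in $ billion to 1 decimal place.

Round 1 adds ΔG = $116 billion; each later round is MPC = 0.69 times the previous.
After 3 rounds: 116 + 80.04 + 55.2276 = ΔG·(1 − c^3)/(1 − c) = 116 × (1 − 0.328509)/0.31 ≈ $251.3 billion.

$251.3 billion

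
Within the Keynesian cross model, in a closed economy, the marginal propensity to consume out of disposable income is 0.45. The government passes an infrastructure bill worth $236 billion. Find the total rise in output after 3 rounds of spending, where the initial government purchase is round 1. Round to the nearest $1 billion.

$390 billion

Round 1 adds ΔG = $236 billion; each later round is MPC = 0.45 times the previous.
After 3 rounds: 236 + 106.2 + 47.79 = ΔG·(1 − c^3)/(1 − c) = 236 × (1 − 0.091125)/0.55 ≈ $390 billion.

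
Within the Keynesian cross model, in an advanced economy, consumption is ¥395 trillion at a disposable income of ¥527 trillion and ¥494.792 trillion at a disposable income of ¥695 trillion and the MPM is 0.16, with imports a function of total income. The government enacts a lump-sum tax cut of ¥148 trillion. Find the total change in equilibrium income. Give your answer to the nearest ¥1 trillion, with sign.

MPC = ΔC/ΔYd = (494.792 − 395)/(695 − 527) = 99.792/168 = 0.594.
A lump-sum tax change of −¥148 trillion shifts disposable income by +¥148 trillion; first-round consumption changes by −c × ΔT = −0.594 × (−¥148 trillion) = +¥87.912 trillion.
Expenditure multiplier = 1/(1 − c + m) = 1/(1 − 0.594 + 0.16) = 1/0.566 ≈ 1.767.
The tax multiplier is −c × k ≈ −1.049, so ΔY = k × (−c·ΔT) = (+¥87.912 trillion) / 0.566 ≈ +¥155 trillion.

+¥155 trillion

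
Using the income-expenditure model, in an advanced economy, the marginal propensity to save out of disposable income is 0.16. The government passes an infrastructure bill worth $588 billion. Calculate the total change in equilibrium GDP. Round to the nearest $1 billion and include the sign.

MPC = 1 − MPS = 1 − 0.16 = 0.84.
Spending multiplier = 1/(1 − MPC) = 1/(1 − 0.84) = 1/0.16 = 6.25.
ΔY = k × ΔG = (+$588 billion) / 0.16 = +$3,675 billion.

+$3,675 billion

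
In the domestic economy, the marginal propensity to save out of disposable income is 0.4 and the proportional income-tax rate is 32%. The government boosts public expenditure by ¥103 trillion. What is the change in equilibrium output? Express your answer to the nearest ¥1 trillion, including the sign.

+¥174 trillion

MPC = 1 − MPS = 1 − 0.4 = 0.6.
Government-spending multiplier = 1/(1 − c(1−t)) = 1/(1 − 0.6×0.68) = 1/0.592 ≈ 1.689.
ΔY = k × ΔG = (+¥103 trillion) / 0.592 ≈ +¥174 trillion.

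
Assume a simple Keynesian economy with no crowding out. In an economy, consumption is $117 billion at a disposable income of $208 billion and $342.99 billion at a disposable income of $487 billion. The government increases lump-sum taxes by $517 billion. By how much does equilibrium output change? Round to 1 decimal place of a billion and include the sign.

−$2,204.1 billion

MPC = ΔC/ΔYd = (342.99 − 117)/(487 − 208) = 225.99/279 = 0.81.
A lump-sum tax change of +$517 billion shifts disposable income by −$517 billion; first-round consumption changes by −c × ΔT = −0.81 × (+$517 billion) = −$418.77 billion.
Expenditure multiplier = 1/(1 − MPC) = 1/(1 − 0.81) = 1/0.19 ≈ 5.263.
The tax multiplier is −c × k ≈ −4.263, so ΔY = k × (−c·ΔT) = (−$418.77 billion) / 0.19 ≈ −$2,204.1 billion.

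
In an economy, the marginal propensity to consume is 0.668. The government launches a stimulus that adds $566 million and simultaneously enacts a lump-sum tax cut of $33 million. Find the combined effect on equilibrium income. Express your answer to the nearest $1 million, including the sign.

Expenditure multiplier = 1/(1 − MPC) = 1/(1 − 0.668) = 1/0.332 ≈ 3.012.
ΔG contributes k·ΔG = (+$566 million) / 0.332 ≈ +$1,704.8 million.
ΔT of −$33 million changes first-round spending by −c·ΔT = +$22.044 million, contributing k·(−c·ΔT) = (+$22.044 million) / 0.332 ≈ +$66.4 million.
Net ΔY = k(ΔG − c·ΔT) = (+$588.044 million) / 0.332 ≈ +$1,771 million.

+$1,771 million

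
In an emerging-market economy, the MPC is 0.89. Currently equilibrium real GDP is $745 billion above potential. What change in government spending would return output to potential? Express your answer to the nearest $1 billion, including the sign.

Spending multiplier = 1/(1 − MPC) = 1/(1 − 0.89) = 1/0.11 ≈ 9.091.
Need ΔY = −$745 billion, so ΔG = ΔY/k = (−$745 billion) × 0.11 ≈ −$82 billion.
The government should cut government spending by $82 billion.

−$82 billion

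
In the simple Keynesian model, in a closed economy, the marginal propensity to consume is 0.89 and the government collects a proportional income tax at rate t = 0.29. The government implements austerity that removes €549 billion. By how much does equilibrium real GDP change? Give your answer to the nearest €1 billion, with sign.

−€1,491 billion

Expenditure multiplier = 1/(1 − c(1−t)) = 1/(1 − 0.89×0.71) = 1/0.3681 ≈ 2.717.
ΔY = k × ΔG = (−€549 billion) / 0.3681 ≈ −€1,491 billion.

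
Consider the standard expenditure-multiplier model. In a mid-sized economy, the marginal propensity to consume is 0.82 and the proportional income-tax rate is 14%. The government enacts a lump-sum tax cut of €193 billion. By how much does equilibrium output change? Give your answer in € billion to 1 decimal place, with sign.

+€536.8 billion

A lump-sum tax change of −€193 billion shifts disposable income by +€193 billion; first-round consumption changes by −c × ΔT = −0.82 × (−€193 billion) = +€158.26 billion.
Expenditure multiplier = 1/(1 − c(1−t)) = 1/(1 − 0.82×0.86) = 1/0.2948 ≈ 3.392.
The tax multiplier is −c × k ≈ −2.782, so ΔY = k × (−c·ΔT) = (+€158.26 billion) / 0.2948 ≈ +€536.8 billion.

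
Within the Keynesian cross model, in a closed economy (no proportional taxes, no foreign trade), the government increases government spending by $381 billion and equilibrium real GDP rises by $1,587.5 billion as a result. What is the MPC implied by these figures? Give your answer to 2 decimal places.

0.76

Implied spending multiplier k = ΔY/ΔG = 1,587.5/381 ≈ 4.1667.
Since k = 1/(1 − MPC), MPC = 1 − 1/k = 1 − ΔG/ΔY = 1 − 381/1,587.5 = 0.76.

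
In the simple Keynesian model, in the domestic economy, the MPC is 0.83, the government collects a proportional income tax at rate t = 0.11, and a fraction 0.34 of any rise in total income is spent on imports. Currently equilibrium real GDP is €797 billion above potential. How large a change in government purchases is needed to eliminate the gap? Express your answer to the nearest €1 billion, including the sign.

Spending multiplier = 1/(1 − c(1−t) + m) = 1/(1 − 0.83×0.89 + 0.34) = 1/0.6013 ≈ 1.663.
Need ΔY = −€797 billion, so ΔG = ΔY/k = (−€797 billion) × 0.6013 ≈ −€479 billion.
The government should cut government purchases by €479 billion.

−€479 billion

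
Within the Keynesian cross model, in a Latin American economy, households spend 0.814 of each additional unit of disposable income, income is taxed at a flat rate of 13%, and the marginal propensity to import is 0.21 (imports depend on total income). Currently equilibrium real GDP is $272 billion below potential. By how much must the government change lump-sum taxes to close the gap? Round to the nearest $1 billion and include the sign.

Spending multiplier = 1/(1 − c(1−t) + m) = 1/(1 − 0.814×0.87 + 0.21) = 1/0.50182 ≈ 1.993.
Tax multiplier = −c·k = −0.814/0.50182 ≈ −1.622. Need ΔY = +$272 billion, so ΔT = ΔY/(−c·k) = −(+$272 billion) × 0.50182 / 0.814 ≈ −$168 billion.
The government should cut lump-sum taxes by $168 billion.

−$168 billion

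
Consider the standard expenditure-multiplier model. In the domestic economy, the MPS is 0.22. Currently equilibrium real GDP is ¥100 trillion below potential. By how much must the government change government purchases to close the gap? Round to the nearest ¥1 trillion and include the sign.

MPC = 1 − MPS = 1 − 0.22 = 0.78.
Spending multiplier = 1/(1 − MPC) = 1/(1 − 0.78) = 1/0.22 ≈ 4.545.
Need ΔY = +¥100 trillion, so ΔG = ΔY/k = (+¥100 trillion) × 0.22 = +¥22 trillion.
The government should increase government purchases by ¥22 trillion.

+¥22 trillion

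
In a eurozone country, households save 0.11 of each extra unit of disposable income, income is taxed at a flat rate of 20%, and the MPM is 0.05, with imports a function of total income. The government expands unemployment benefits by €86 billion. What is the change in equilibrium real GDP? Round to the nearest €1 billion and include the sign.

MPC = 1 − MPS = 1 − 0.11 = 0.89.
The transfer change shifts disposable income by +€86 billion, so first-round consumption changes by c·ΔTR = 0.89 × (+€86 billion) = +€76.54 billion.
Expenditure multiplier = 1/(1 − c(1−t) + m) = 1/(1 − 0.89×0.8 + 0.05) = 1/0.338 ≈ 2.959.
The transfer multiplier is c × k ≈ 2.633, so ΔY = k × (c·ΔTR) = (+€76.54 billion) / 0.338 ≈ +€226 billion.

+€226 billion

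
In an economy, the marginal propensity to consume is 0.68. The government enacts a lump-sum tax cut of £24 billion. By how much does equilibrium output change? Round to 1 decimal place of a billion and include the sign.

A lump-sum tax change of −£24 billion shifts disposable income by +£24 billion; first-round consumption changes by −c × ΔT = −0.68 × (−£24 billion) = +£16.32 billion.
Expenditure multiplier = 1/(1 − MPC) = 1/(1 − 0.68) = 1/0.32 = 3.125.
The tax multiplier is −c × k = −2.125, so ΔY = k × (−c·ΔT) = (+£16.32 billion) / 0.32 = +£51 billion.

+£51.0 billion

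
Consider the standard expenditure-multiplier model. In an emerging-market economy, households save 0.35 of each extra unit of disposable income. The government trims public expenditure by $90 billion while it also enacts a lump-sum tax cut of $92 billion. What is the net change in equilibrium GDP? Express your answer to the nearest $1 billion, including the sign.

−$86 billion

MPC = 1 − MPS = 1 − 0.35 = 0.65.
Expenditure multiplier = 1/(1 − MPC) = 1/(1 − 0.65) = 1/0.35 ≈ 2.857.
ΔG contributes k·ΔG = (−$90 billion) / 0.35 ≈ −$257.1 billion.
ΔT of −$92 billion changes first-round spending by −c·ΔT = +$59.8 billion, contributing k·(−c·ΔT) = (+$59.8 billion) / 0.35 ≈ +$170.9 billion.
Net ΔY = k(ΔG − c·ΔT) = (−$30.2 billion) / 0.35 ≈ −$86 billion.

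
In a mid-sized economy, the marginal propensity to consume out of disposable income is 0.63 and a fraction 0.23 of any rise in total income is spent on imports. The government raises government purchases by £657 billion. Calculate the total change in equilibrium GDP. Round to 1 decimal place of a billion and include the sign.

Expenditure multiplier = 1/(1 − c + m) = 1/(1 − 0.63 + 0.23) = 1/0.6 ≈ 1.667.
ΔY = k × ΔG = (+£657 billion) / 0.6 = +£1,095 billion.

+£1,095.0 billion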